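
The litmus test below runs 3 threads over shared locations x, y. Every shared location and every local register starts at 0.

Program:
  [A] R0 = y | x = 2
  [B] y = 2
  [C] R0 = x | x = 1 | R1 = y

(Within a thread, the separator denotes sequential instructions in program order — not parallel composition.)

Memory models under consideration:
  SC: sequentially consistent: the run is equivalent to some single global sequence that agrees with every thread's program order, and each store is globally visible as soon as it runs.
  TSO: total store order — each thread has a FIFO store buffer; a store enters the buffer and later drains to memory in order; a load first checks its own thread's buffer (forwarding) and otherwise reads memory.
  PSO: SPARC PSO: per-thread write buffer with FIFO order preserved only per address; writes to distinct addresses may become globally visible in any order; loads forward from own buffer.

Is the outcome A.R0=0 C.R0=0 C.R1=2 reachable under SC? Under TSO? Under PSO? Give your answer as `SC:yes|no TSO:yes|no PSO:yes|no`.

outcome vector order: (A.R0,C.R0,C.R1)
SC (7): 000; 002; 020; 022; 200; 202; 222
TSO (7): 000; 002; 020; 022; 200; 202; 222
PSO (7): 000; 002; 020; 022; 200; 202; 222
target 002 ∈ {SC,TSO,PSO}

SC:yes TSO:yes PSO:yes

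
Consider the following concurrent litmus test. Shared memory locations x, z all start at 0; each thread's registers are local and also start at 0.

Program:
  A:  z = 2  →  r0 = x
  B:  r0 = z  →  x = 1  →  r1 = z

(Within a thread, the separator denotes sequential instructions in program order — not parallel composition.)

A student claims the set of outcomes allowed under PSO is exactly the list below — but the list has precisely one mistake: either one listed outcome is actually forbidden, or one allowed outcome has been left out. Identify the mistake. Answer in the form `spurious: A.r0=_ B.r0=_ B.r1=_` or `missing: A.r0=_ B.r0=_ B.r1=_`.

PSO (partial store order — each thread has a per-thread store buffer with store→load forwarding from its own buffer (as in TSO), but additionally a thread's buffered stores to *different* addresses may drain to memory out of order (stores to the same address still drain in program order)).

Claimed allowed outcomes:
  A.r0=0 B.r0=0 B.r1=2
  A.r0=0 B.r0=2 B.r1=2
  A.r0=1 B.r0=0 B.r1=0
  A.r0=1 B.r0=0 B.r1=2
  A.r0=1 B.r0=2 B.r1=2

outcome vector order: (A.r0,B.r0,B.r1)
under PSO → (0,0,0); (0,0,2); (0,2,2); (1,0,0); (1,0,2); (1,2,2)
PSO∖claimed = {(0,0,0)}

missing: A.r0=0 B.r0=0 B.r1=0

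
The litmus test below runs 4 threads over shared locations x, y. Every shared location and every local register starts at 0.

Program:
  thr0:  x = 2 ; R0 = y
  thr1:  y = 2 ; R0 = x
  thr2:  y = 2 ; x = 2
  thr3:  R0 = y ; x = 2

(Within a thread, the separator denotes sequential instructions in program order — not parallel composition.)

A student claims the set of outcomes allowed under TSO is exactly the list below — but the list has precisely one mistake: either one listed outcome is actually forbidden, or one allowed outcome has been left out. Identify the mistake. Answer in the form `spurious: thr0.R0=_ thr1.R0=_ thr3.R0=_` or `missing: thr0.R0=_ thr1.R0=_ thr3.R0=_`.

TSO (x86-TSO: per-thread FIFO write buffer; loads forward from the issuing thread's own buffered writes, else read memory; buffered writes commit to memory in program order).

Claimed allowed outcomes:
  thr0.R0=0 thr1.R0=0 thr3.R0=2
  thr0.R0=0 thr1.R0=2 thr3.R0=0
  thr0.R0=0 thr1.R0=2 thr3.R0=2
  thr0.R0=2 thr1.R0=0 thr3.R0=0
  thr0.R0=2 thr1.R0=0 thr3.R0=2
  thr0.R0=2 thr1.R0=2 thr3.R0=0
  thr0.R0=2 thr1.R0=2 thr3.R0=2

missing: thr0.R0=0 thr1.R0=0 thr3.R0=0

outcome vector order: (thr0.R0,thr1.R0,thr3.R0)
TSO: 8 outcomes — {<0 0 0>, <0 0 2>, <0 2 0>, <0 2 2>, <2 0 0>, <2 0 2>, <2 2 0>, <2 2 2>}
TSO∖claimed = {<0 0 0>}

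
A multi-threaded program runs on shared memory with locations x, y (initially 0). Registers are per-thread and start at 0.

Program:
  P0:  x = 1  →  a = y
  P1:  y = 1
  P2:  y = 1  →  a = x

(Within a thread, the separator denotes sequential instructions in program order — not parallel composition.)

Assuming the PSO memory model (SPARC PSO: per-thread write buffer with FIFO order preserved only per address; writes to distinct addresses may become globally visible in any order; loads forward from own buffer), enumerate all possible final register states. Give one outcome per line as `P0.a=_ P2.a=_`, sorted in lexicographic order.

outcome vector order: (P0.a,P2.a)
|PSO outcomes| = 4

P0.a=0 P2.a=0
P0.a=0 P2.a=1
P0.a=1 P2.a=0
P0.a=1 P2.a=1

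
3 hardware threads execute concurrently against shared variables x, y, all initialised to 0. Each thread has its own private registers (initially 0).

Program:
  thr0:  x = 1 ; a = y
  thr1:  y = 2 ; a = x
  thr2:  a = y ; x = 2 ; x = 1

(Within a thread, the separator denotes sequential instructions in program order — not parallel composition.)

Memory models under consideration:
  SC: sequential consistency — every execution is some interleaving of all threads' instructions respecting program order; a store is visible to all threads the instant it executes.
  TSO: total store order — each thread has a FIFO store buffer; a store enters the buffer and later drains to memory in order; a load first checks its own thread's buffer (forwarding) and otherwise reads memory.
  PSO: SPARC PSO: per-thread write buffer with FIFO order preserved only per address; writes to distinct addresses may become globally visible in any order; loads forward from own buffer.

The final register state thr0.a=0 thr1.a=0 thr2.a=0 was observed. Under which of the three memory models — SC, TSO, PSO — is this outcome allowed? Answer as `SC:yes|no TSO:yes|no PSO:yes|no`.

SC:no TSO:yes PSO:yes

outcome vector order: (thr0.a,thr1.a,thr2.a)
SC: 10 outcomes — {0/1/0 0/1/2 0/2/0 0/2/2 2/0/0 2/0/2 2/1/0 2/1/2 2/2/0 2/2/2}
TSO: 12 outcomes — {0/0/0 0/0/2 0/1/0 0/1/2 0/2/0 0/2/2 2/0/0 2/0/2 2/1/0 2/1/2 2/2/0 2/2/2}
PSO: 12 outcomes — {0/0/0 0/0/2 0/1/0 0/1/2 0/2/0 0/2/2 2/0/0 2/0/2 2/1/0 2/1/2 2/2/0 2/2/2}
target 0/0/0 ∈ {TSO,PSO}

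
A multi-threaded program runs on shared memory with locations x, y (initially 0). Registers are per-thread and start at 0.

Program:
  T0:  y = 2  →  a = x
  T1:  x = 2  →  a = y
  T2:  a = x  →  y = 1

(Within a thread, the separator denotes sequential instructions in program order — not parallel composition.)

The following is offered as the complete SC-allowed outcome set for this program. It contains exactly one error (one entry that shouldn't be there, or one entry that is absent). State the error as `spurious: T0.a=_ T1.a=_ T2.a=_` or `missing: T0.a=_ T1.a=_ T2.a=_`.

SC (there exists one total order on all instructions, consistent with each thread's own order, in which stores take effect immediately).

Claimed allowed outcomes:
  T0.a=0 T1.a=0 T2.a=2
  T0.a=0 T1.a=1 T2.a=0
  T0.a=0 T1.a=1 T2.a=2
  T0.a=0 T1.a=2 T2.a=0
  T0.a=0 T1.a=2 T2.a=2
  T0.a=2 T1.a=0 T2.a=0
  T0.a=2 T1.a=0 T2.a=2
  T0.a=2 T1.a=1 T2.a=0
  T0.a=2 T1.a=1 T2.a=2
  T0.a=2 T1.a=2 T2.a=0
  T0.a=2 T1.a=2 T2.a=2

outcome vector order: (T0.a,T1.a,T2.a)
SC: 10 outcomes — {0/1/0 0/1/2 0/2/0 0/2/2 2/0/0 2/0/2 2/1/0 2/1/2 2/2/0 2/2/2}
claimed∖SC = {0/0/2}

spurious: T0.a=0 T1.a=0 T2.a=2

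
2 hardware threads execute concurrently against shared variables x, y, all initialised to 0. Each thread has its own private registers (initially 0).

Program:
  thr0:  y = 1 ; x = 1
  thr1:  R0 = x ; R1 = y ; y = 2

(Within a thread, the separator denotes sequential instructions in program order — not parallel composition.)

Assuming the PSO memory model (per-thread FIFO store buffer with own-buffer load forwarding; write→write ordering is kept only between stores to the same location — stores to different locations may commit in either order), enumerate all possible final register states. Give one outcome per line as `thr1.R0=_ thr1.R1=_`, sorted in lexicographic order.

thr1.R0=0 thr1.R1=0
thr1.R0=0 thr1.R1=1
thr1.R0=1 thr1.R1=0
thr1.R0=1 thr1.R1=1

outcome vector order: (thr1.R0,thr1.R1)
|PSO outcomes| = 4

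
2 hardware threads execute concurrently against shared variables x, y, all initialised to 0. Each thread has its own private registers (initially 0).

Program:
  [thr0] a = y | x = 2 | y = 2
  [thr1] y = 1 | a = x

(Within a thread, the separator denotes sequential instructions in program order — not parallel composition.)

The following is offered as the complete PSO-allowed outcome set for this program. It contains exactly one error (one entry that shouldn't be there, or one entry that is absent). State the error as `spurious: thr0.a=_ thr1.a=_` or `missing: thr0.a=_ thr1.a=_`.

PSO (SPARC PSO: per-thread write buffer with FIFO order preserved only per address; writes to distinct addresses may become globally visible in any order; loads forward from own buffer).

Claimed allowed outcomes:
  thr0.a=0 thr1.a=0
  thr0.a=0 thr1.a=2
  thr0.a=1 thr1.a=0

outcome vector order: (thr0.a,thr1.a)
under PSO → 00; 02; 10; 12
PSO∖claimed = {12}

missing: thr0.a=1 thr1.a=2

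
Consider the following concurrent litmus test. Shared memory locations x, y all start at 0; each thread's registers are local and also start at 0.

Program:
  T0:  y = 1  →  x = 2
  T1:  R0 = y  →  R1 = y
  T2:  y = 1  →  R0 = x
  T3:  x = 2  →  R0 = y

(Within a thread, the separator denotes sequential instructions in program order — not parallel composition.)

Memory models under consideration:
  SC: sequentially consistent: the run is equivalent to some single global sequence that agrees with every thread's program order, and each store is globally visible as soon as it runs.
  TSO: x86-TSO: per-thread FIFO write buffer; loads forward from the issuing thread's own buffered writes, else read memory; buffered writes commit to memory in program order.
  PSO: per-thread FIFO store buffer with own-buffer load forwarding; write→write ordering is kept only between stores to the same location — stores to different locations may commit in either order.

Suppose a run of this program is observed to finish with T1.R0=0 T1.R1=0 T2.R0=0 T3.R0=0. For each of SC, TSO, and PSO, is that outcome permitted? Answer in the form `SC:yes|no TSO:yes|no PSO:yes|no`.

outcome vector order: (T1.R0,T1.R1,T2.R0,T3.R0)
under SC → (0,0,0,1) (0,0,2,0) (0,0,2,1) (0,1,0,1) (0,1,2,0) (0,1,2,1) (1,1,0,1) (1,1,2,0) (1,1,2,1)
under TSO → (0,0,0,0) (0,0,0,1) (0,0,2,0) (0,0,2,1) (0,1,0,0) (0,1,0,1) (0,1,2,0) (0,1,2,1) (1,1,0,0) (1,1,0,1) (1,1,2,0) (1,1,2,1)
under PSO → (0,0,0,0) (0,0,0,1) (0,0,2,0) (0,0,2,1) (0,1,0,0) (0,1,0,1) (0,1,2,0) (0,1,2,1) (1,1,0,0) (1,1,0,1) (1,1,2,0) (1,1,2,1)
target (0,0,0,0) ∈ {TSO,PSO}

SC:no TSO:yes PSO:yes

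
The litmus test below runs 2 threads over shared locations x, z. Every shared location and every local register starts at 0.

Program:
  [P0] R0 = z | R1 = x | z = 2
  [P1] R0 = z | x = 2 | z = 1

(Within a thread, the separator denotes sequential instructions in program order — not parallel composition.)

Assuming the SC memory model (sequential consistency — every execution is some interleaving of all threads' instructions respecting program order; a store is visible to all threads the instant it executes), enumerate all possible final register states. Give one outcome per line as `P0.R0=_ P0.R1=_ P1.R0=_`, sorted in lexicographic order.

P0.R0=0 P0.R1=0 P1.R0=0
P0.R0=0 P0.R1=0 P1.R0=2
P0.R0=0 P0.R1=2 P1.R0=0
P0.R0=1 P0.R1=2 P1.R0=0

outcome vector order: (P0.R0,P0.R1,P1.R0)
|SC outcomes| = 4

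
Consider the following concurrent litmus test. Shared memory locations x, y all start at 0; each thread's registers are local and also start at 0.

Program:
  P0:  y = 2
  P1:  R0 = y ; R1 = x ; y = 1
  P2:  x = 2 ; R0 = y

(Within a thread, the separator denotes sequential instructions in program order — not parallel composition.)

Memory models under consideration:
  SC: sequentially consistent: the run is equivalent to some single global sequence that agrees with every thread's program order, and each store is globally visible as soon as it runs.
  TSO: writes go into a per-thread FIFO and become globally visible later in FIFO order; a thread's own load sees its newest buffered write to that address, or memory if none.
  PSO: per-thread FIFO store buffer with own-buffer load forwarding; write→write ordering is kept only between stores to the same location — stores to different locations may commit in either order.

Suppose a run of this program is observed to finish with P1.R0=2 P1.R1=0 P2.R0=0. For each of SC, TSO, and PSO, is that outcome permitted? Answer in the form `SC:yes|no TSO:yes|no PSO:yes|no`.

outcome vector order: (P1.R0,P1.R1,P2.R0)
[SC] allowed = {(0,0,0), (0,0,1), (0,0,2), (0,2,0), (0,2,1), (0,2,2), (2,0,1), (2,0,2), (2,2,0), (2,2,1), (2,2,2)}
[TSO] allowed = {(0,0,0), (0,0,1), (0,0,2), (0,2,0), (0,2,1), (0,2,2), (2,0,0), (2,0,1), (2,0,2), (2,2,0), (2,2,1), (2,2,2)}
[PSO] allowed = {(0,0,0), (0,0,1), (0,0,2), (0,2,0), (0,2,1), (0,2,2), (2,0,0), (2,0,1), (2,0,2), (2,2,0), (2,2,1), (2,2,2)}
target (2,0,0) ∈ {TSO,PSO}

SC:no TSO:yes PSO:yes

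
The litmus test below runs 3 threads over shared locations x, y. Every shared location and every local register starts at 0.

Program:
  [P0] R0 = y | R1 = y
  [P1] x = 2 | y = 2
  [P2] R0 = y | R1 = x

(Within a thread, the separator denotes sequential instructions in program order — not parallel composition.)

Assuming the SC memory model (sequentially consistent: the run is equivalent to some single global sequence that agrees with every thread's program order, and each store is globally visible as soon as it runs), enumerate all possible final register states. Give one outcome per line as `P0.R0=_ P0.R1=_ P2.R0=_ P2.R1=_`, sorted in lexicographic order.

P0.R0=0 P0.R1=0 P2.R0=0 P2.R1=0
P0.R0=0 P0.R1=0 P2.R0=0 P2.R1=2
P0.R0=0 P0.R1=0 P2.R0=2 P2.R1=2
P0.R0=0 P0.R1=2 P2.R0=0 P2.R1=0
P0.R0=0 P0.R1=2 P2.R0=0 P2.R1=2
P0.R0=0 P0.R1=2 P2.R0=2 P2.R1=2
P0.R0=2 P0.R1=2 P2.R0=0 P2.R1=0
P0.R0=2 P0.R1=2 P2.R0=0 P2.R1=2
P0.R0=2 P0.R1=2 P2.R0=2 P2.R1=2

outcome vector order: (P0.R0,P0.R1,P2.R0,P2.R1)
|SC outcomes| = 9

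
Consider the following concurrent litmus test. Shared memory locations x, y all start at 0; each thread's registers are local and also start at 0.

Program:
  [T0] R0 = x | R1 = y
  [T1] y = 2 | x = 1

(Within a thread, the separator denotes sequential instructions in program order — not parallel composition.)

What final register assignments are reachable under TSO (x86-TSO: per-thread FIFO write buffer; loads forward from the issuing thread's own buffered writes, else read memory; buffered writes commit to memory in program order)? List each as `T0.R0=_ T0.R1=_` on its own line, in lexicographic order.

T0.R0=0 T0.R1=0
T0.R0=0 T0.R1=2
T0.R0=1 T0.R1=2

outcome vector order: (T0.R0,T0.R1)
|TSO outcomes| = 3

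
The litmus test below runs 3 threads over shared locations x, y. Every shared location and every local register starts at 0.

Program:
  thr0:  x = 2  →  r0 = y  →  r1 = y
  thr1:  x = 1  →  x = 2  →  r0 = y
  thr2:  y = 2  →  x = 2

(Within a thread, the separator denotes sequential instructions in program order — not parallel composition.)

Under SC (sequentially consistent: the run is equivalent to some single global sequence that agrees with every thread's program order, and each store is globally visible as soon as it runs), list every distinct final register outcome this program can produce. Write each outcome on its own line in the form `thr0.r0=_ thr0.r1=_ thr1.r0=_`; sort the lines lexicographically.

outcome vector order: (thr0.r0,thr0.r1,thr1.r0)
|SC outcomes| = 6

thr0.r0=0 thr0.r1=0 thr1.r0=0
thr0.r0=0 thr0.r1=0 thr1.r0=2
thr0.r0=0 thr0.r1=2 thr1.r0=0
thr0.r0=0 thr0.r1=2 thr1.r0=2
thr0.r0=2 thr0.r1=2 thr1.r0=0
thr0.r0=2 thr0.r1=2 thr1.r0=2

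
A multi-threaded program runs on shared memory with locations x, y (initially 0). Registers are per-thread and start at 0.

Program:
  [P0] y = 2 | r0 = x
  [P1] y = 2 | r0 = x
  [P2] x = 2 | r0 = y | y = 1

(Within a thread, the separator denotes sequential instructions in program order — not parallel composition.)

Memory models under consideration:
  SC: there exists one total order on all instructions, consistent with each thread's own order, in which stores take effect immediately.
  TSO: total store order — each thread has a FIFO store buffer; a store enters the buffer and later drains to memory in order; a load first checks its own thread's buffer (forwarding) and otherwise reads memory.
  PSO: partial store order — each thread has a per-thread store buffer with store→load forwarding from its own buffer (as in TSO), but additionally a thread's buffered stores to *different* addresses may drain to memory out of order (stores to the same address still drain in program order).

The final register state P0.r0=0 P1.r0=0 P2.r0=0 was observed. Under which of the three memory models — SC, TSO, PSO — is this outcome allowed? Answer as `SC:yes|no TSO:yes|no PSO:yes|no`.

outcome vector order: (P0.r0,P1.r0,P2.r0)
[SC] allowed = {(0,0,2) (0,2,2) (2,0,2) (2,2,0) (2,2,2)}
[TSO] allowed = {(0,0,0) (0,0,2) (0,2,0) (0,2,2) (2,0,0) (2,0,2) (2,2,0) (2,2,2)}
[PSO] allowed = {(0,0,0) (0,0,2) (0,2,0) (0,2,2) (2,0,0) (2,0,2) (2,2,0) (2,2,2)}
target (0,0,0) ∈ {TSO,PSO}

SC:no TSO:yes PSO:yes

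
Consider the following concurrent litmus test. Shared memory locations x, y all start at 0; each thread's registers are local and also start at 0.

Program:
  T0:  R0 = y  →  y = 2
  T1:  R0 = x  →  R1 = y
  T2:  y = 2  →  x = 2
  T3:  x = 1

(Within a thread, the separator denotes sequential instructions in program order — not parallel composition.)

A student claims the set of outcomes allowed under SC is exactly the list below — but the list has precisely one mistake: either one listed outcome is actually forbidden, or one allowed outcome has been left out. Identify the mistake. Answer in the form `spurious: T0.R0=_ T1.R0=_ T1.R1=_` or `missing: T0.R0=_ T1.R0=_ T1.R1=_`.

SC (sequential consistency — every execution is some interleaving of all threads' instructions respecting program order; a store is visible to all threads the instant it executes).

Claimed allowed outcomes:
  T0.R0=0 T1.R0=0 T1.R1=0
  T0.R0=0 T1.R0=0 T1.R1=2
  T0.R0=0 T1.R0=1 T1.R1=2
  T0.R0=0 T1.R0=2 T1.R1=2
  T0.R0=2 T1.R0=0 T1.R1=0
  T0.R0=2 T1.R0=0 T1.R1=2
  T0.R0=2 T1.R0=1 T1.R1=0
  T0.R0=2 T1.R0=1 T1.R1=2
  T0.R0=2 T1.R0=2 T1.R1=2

outcome vector order: (T0.R0,T1.R0,T1.R1)
SC (10): 0/0/0; 0/0/2; 0/1/0; 0/1/2; 0/2/2; 2/0/0; 2/0/2; 2/1/0; 2/1/2; 2/2/2
SC∖claimed = {0/1/0}

missing: T0.R0=0 T1.R0=1 T1.R1=0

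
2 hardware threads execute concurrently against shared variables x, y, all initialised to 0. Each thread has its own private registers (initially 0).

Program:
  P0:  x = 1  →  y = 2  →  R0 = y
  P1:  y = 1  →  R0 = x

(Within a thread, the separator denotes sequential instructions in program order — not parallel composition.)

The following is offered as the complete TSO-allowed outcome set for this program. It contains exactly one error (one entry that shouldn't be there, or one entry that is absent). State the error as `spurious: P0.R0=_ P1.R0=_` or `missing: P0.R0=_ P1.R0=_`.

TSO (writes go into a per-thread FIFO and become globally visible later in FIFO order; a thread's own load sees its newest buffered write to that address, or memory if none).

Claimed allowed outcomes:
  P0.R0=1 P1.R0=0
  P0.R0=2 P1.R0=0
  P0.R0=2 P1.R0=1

outcome vector order: (P0.R0,P1.R0)
TSO (4): <1 0>; <1 1>; <2 0>; <2 1>
TSO∖claimed = {<1 1>}

missing: P0.R0=1 P1.R0=1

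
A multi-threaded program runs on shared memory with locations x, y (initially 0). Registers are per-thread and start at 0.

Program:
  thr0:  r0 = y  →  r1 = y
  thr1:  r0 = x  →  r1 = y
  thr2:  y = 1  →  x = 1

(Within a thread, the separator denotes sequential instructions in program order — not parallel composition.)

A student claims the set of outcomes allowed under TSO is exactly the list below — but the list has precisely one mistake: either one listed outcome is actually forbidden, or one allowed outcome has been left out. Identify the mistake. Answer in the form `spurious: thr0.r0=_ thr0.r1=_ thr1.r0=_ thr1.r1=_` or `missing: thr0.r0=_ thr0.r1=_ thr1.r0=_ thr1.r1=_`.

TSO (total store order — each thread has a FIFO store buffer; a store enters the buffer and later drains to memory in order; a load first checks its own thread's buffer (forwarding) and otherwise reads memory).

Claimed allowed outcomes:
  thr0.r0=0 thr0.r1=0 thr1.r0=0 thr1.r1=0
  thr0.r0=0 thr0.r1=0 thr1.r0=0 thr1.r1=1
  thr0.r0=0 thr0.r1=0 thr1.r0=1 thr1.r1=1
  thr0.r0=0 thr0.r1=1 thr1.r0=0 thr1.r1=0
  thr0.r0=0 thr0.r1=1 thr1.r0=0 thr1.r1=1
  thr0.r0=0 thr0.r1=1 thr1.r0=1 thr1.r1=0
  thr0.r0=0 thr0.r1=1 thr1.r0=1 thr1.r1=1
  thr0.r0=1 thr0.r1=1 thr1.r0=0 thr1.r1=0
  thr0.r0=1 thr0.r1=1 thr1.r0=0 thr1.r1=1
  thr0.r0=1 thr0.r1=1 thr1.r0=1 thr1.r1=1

spurious: thr0.r0=0 thr0.r1=1 thr1.r0=1 thr1.r1=0

outcome vector order: (thr0.r0,thr0.r1,thr1.r0,thr1.r1)
under TSO → <0 0 0 0> <0 0 0 1> <0 0 1 1> <0 1 0 0> <0 1 0 1> <0 1 1 1> <1 1 0 0> <1 1 0 1> <1 1 1 1>
claimed∖TSO = {<0 1 1 0>}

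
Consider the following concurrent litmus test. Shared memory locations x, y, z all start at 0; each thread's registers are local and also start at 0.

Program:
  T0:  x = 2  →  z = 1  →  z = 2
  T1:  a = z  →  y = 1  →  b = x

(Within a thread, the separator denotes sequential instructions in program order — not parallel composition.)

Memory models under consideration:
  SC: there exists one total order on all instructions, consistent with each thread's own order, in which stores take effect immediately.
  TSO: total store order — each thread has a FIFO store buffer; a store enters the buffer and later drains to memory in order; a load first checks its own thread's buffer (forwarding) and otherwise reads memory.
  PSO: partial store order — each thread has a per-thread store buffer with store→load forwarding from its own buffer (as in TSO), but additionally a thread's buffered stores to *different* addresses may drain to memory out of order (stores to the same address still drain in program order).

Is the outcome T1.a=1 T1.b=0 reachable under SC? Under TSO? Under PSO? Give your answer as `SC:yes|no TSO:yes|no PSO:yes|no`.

outcome vector order: (T1.a,T1.b)
under SC → <0 0>, <0 2>, <1 2>, <2 2>
under TSO → <0 0>, <0 2>, <1 2>, <2 2>
under PSO → <0 0>, <0 2>, <1 0>, <1 2>, <2 0>, <2 2>
target <1 0> ∈ {PSO}

SC:no TSO:no PSO:yes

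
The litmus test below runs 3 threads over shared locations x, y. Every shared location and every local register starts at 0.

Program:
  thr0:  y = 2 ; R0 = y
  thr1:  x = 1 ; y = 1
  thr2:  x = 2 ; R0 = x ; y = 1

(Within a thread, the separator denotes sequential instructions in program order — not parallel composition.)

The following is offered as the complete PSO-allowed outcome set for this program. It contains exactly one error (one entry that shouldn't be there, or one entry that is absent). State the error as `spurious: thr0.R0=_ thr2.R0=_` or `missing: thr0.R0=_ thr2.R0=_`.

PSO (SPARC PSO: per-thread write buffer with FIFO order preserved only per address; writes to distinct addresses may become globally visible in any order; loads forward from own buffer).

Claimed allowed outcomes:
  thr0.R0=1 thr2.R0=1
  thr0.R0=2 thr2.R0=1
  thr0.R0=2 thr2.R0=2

outcome vector order: (thr0.R0,thr2.R0)
[PSO] allowed = {11, 12, 21, 22}
PSO∖claimed = {12}

missing: thr0.R0=1 thr2.R0=2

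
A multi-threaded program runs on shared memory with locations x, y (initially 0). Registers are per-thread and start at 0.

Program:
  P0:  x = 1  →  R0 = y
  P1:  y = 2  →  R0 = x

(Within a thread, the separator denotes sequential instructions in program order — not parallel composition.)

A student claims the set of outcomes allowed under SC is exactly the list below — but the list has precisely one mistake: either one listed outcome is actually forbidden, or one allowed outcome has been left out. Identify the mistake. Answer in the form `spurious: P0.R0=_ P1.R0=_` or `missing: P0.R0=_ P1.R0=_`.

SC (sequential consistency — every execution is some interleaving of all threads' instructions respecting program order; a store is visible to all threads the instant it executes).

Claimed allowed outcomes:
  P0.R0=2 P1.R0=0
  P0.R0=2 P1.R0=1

outcome vector order: (P0.R0,P1.R0)
SC: 3 outcomes — {(0,1) (2,0) (2,1)}
SC∖claimed = {(0,1)}

missing: P0.R0=0 P1.R0=1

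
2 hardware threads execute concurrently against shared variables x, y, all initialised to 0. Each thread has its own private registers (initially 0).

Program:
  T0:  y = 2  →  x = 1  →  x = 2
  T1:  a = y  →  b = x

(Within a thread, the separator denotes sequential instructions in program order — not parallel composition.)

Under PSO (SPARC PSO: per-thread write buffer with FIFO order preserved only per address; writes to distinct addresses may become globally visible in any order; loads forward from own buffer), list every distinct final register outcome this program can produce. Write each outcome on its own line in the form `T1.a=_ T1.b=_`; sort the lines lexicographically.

outcome vector order: (T1.a,T1.b)
|PSO outcomes| = 6

T1.a=0 T1.b=0
T1.a=0 T1.b=1
T1.a=0 T1.b=2
T1.a=2 T1.b=0
T1.a=2 T1.b=1
T1.a=2 T1.b=2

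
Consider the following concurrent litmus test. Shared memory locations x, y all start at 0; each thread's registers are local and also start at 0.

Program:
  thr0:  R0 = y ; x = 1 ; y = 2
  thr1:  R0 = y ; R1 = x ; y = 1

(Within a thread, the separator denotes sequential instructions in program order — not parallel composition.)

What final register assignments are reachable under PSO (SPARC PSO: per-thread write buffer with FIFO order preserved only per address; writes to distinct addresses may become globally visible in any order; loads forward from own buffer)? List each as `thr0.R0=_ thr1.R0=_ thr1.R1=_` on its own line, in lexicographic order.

thr0.R0=0 thr1.R0=0 thr1.R1=0
thr0.R0=0 thr1.R0=0 thr1.R1=1
thr0.R0=0 thr1.R0=2 thr1.R1=0
thr0.R0=0 thr1.R0=2 thr1.R1=1
thr0.R0=1 thr1.R0=0 thr1.R1=0

outcome vector order: (thr0.R0,thr1.R0,thr1.R1)
|PSO outcomes| = 5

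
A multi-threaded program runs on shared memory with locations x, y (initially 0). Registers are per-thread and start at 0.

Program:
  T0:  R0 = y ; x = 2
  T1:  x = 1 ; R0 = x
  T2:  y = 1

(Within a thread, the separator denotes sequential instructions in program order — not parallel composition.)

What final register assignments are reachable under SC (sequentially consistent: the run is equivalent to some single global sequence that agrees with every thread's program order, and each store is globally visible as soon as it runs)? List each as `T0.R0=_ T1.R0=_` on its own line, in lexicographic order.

T0.R0=0 T1.R0=1
T0.R0=0 T1.R0=2
T0.R0=1 T1.R0=1
T0.R0=1 T1.R0=2

outcome vector order: (T0.R0,T1.R0)
|SC outcomes| = 4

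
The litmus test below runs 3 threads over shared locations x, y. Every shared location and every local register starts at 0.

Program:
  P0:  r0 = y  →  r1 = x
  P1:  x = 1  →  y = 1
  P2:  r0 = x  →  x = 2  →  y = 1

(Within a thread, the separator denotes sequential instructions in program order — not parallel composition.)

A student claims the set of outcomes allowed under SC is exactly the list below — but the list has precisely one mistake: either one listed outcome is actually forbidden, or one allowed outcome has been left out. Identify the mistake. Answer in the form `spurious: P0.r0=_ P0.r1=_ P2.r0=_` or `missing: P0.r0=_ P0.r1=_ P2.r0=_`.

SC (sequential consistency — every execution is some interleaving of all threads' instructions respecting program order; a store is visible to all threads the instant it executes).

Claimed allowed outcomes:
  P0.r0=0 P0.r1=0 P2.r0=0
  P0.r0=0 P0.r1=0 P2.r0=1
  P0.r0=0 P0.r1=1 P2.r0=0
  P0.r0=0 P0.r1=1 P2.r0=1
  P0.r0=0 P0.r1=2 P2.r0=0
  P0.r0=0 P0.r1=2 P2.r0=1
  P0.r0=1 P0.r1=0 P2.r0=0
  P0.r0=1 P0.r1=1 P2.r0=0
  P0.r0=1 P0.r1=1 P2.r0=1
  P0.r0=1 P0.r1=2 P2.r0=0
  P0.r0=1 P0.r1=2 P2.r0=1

spurious: P0.r0=1 P0.r1=0 P2.r0=0

outcome vector order: (P0.r0,P0.r1,P2.r0)
SC (10): <0 0 0>, <0 0 1>, <0 1 0>, <0 1 1>, <0 2 0>, <0 2 1>, <1 1 0>, <1 1 1>, <1 2 0>, <1 2 1>
claimed∖SC = {<1 0 0>}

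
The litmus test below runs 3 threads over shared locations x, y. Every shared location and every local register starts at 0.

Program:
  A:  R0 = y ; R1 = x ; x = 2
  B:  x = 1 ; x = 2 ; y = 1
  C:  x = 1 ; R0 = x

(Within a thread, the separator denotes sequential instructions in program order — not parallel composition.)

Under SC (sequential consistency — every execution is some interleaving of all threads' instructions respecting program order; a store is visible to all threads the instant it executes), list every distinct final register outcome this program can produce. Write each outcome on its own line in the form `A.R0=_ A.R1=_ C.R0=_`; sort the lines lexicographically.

outcome vector order: (A.R0,A.R1,C.R0)
|SC outcomes| = 10

A.R0=0 A.R1=0 C.R0=1
A.R0=0 A.R1=0 C.R0=2
A.R0=0 A.R1=1 C.R0=1
A.R0=0 A.R1=1 C.R0=2
A.R0=0 A.R1=2 C.R0=1
A.R0=0 A.R1=2 C.R0=2
A.R0=1 A.R1=1 C.R0=1
A.R0=1 A.R1=1 C.R0=2
A.R0=1 A.R1=2 C.R0=1
A.R0=1 A.R1=2 C.R0=2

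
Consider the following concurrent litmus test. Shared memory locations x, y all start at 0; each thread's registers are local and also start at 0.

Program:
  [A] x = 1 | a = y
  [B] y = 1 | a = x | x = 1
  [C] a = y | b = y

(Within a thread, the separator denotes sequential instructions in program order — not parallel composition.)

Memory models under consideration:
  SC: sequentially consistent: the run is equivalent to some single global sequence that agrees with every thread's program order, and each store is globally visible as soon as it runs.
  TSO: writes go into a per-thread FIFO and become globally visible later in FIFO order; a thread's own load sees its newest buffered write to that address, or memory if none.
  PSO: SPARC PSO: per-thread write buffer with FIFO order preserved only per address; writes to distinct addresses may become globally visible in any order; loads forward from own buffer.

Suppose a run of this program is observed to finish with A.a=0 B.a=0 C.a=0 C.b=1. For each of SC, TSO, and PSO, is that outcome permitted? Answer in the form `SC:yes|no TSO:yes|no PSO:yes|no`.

outcome vector order: (A.a,B.a,C.a,C.b)
[SC] allowed = {<0 1 0 0> <0 1 0 1> <0 1 1 1> <1 0 0 0> <1 0 0 1> <1 0 1 1> <1 1 0 0> <1 1 0 1> <1 1 1 1>}
[TSO] allowed = {<0 0 0 0> <0 0 0 1> <0 0 1 1> <0 1 0 0> <0 1 0 1> <0 1 1 1> <1 0 0 0> <1 0 0 1> <1 0 1 1> <1 1 0 0> <1 1 0 1> <1 1 1 1>}
[PSO] allowed = {<0 0 0 0> <0 0 0 1> <0 0 1 1> <0 1 0 0> <0 1 0 1> <0 1 1 1> <1 0 0 0> <1 0 0 1> <1 0 1 1> <1 1 0 0> <1 1 0 1> <1 1 1 1>}
target <0 0 0 1> ∈ {TSO,PSO}

SC:no TSO:yes PSO:yes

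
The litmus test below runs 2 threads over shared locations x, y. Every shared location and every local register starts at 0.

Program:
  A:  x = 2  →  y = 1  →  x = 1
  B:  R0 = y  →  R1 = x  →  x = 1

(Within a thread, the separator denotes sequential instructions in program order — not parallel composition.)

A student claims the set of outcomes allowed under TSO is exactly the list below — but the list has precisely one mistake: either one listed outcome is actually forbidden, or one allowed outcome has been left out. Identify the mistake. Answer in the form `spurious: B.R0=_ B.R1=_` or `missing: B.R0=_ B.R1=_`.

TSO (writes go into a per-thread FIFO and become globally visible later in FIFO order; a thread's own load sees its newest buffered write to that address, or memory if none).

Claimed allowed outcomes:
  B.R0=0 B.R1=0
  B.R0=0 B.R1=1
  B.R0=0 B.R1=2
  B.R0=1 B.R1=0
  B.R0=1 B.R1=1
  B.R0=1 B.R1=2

spurious: B.R0=1 B.R1=0

outcome vector order: (B.R0,B.R1)
[TSO] allowed = {0/0, 0/1, 0/2, 1/1, 1/2}
claimed∖TSO = {1/0}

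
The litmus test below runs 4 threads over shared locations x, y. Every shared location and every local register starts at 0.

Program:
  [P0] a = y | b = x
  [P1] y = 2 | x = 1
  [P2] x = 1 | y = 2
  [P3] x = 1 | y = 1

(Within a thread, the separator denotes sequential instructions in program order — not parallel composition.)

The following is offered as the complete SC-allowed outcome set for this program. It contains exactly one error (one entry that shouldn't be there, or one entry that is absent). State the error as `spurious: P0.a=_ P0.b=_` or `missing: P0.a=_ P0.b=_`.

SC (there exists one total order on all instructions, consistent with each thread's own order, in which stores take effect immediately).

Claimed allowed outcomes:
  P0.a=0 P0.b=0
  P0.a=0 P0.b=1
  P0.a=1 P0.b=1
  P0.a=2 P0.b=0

outcome vector order: (P0.a,P0.b)
SC: 5 outcomes — {(0,0), (0,1), (1,1), (2,0), (2,1)}
SC∖claimed = {(2,1)}

missing: P0.a=2 P0.b=1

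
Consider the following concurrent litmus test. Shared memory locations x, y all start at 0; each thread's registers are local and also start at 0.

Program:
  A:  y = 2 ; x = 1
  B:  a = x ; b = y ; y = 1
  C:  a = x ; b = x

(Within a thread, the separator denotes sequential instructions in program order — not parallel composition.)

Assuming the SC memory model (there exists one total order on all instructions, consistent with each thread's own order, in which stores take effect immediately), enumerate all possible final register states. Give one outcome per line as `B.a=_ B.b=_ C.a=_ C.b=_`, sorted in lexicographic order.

B.a=0 B.b=0 C.a=0 C.b=0
B.a=0 B.b=0 C.a=0 C.b=1
B.a=0 B.b=0 C.a=1 C.b=1
B.a=0 B.b=2 C.a=0 C.b=0
B.a=0 B.b=2 C.a=0 C.b=1
B.a=0 B.b=2 C.a=1 C.b=1
B.a=1 B.b=2 C.a=0 C.b=0
B.a=1 B.b=2 C.a=0 C.b=1
B.a=1 B.b=2 C.a=1 C.b=1

outcome vector order: (B.a,B.b,C.a,C.b)
|SC outcomes| = 9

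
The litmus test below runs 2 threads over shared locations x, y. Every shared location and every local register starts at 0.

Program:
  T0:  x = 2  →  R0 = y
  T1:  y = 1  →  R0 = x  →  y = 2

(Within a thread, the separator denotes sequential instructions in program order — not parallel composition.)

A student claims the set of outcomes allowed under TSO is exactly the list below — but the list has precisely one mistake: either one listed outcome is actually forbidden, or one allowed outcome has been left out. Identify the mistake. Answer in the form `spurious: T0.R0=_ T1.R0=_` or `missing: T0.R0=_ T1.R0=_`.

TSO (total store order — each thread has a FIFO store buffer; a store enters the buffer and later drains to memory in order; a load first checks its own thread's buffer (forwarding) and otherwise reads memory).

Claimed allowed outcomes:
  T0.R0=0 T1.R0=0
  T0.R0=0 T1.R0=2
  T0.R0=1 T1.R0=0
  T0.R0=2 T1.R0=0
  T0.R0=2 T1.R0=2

missing: T0.R0=1 T1.R0=2

outcome vector order: (T0.R0,T1.R0)
TSO: 6 outcomes — {00; 02; 10; 12; 20; 22}
TSO∖claimed = {12}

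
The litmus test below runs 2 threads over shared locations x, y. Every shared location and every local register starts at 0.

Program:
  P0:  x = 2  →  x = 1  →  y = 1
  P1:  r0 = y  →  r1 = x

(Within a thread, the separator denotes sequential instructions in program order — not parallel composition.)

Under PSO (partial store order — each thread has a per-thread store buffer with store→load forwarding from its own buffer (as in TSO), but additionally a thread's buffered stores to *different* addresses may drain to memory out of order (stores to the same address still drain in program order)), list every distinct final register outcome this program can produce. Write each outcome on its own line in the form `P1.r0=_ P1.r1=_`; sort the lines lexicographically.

P1.r0=0 P1.r1=0
P1.r0=0 P1.r1=1
P1.r0=0 P1.r1=2
P1.r0=1 P1.r1=0
P1.r0=1 P1.r1=1
P1.r0=1 P1.r1=2

outcome vector order: (P1.r0,P1.r1)
|PSO outcomes| = 6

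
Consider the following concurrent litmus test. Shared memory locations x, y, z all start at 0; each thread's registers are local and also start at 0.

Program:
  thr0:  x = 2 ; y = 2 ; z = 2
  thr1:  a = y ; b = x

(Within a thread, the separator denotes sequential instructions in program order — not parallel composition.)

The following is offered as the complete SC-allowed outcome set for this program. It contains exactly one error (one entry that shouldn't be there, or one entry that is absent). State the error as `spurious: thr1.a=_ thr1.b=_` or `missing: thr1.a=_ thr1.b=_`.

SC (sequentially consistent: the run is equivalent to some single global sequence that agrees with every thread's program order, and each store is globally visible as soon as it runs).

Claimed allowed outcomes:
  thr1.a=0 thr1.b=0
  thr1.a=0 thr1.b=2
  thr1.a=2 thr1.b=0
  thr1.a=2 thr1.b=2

outcome vector order: (thr1.a,thr1.b)
[SC] allowed = {0/0, 0/2, 2/2}
claimed∖SC = {2/0}

spurious: thr1.a=2 thr1.b=0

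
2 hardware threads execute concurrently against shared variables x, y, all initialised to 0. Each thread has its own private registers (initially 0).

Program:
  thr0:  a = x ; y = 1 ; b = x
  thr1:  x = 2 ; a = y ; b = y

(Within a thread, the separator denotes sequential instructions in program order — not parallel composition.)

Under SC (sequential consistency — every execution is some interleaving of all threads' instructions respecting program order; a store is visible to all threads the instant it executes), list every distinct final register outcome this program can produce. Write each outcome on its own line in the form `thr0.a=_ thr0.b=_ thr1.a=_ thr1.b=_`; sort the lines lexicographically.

outcome vector order: (thr0.a,thr0.b,thr1.a,thr1.b)
|SC outcomes| = 7

thr0.a=0 thr0.b=0 thr1.a=1 thr1.b=1
thr0.a=0 thr0.b=2 thr1.a=0 thr1.b=0
thr0.a=0 thr0.b=2 thr1.a=0 thr1.b=1
thr0.a=0 thr0.b=2 thr1.a=1 thr1.b=1
thr0.a=2 thr0.b=2 thr1.a=0 thr1.b=0
thr0.a=2 thr0.b=2 thr1.a=0 thr1.b=1
thr0.a=2 thr0.b=2 thr1.a=1 thr1.b=1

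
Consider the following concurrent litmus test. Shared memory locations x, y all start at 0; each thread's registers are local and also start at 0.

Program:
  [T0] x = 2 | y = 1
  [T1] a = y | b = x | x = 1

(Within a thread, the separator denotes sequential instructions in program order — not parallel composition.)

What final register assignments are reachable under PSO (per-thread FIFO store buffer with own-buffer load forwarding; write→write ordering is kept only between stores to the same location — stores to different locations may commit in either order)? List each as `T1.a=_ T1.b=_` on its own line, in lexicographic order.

outcome vector order: (T1.a,T1.b)
|PSO outcomes| = 4

T1.a=0 T1.b=0
T1.a=0 T1.b=2
T1.a=1 T1.b=0
T1.a=1 T1.b=2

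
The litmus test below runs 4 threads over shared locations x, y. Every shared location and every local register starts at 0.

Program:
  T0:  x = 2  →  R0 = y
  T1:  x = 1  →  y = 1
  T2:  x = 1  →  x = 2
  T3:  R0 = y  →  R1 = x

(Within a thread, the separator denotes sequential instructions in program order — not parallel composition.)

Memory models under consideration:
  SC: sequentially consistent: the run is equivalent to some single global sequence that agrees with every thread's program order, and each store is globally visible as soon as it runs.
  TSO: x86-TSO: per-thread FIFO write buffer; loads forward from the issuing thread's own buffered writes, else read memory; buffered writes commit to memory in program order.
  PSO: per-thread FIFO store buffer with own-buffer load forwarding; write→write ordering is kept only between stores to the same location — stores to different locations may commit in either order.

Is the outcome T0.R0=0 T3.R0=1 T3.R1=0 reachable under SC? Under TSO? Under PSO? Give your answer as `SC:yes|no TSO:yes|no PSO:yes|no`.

SC:no TSO:no PSO:yes

outcome vector order: (T0.R0,T3.R0,T3.R1)
SC: 10 outcomes — {000, 001, 002, 011, 012, 100, 101, 102, 111, 112}
TSO: 10 outcomes — {000, 001, 002, 011, 012, 100, 101, 102, 111, 112}
PSO: 12 outcomes — {000, 001, 002, 010, 011, 012, 100, 101, 102, 110, 111, 112}
target 010 ∈ {PSO}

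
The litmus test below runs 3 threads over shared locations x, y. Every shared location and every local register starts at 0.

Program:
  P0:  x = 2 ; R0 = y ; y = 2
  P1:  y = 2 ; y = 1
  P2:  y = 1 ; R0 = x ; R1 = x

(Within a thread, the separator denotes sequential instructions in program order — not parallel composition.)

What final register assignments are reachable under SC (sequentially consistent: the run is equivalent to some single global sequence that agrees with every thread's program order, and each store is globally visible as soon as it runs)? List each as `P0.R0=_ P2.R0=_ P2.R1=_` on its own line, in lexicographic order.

outcome vector order: (P0.R0,P2.R0,P2.R1)
|SC outcomes| = 7

P0.R0=0 P2.R0=2 P2.R1=2
P0.R0=1 P2.R0=0 P2.R1=0
P0.R0=1 P2.R0=0 P2.R1=2
P0.R0=1 P2.R0=2 P2.R1=2
P0.R0=2 P2.R0=0 P2.R1=0
P0.R0=2 P2.R0=0 P2.R1=2
P0.R0=2 P2.R0=2 P2.R1=2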